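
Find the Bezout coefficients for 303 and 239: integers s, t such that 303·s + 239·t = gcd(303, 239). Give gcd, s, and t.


Euclidean algorithm on (303, 239) — divide until remainder is 0:
  303 = 1 · 239 + 64
  239 = 3 · 64 + 47
  64 = 1 · 47 + 17
  47 = 2 · 17 + 13
  17 = 1 · 13 + 4
  13 = 3 · 4 + 1
  4 = 4 · 1 + 0
gcd(303, 239) = 1.
Track Bezout coefficients alongside the remainders: start with r₀ = 303 = a·1 + b·0 (s = 1, t = 0) and r₁ = 239 = a·0 + b·1 (s = 0, t = 1); each new remainder r_{k+1} = r_{k-1} − q_k·r_k inherits s_{k+1} = s_{k-1} − q_k·s_k, t_{k+1} = t_{k-1} − q_k·t_k, so r_k = a·s_k + b·t_k at every step:
  q = 1: r = 64, s = 1 − 1·0 = 1, t = 0 − 1·1 = -1  (check: 303·1 + 239·(-1) = 64)
  q = 3: r = 47, s = 0 − 3·1 = -3, t = 1 − 3·(-1) = 4  (check: 303·(-3) + 239·4 = 47)
  q = 1: r = 17, s = 1 − 1·(-3) = 4, t = -1 − 1·4 = -5  (check: 303·4 + 239·(-5) = 17)
  q = 2: r = 13, s = -3 − 2·4 = -11, t = 4 − 2·(-5) = 14  (check: 303·(-11) + 239·14 = 13)
  q = 1: r = 4, s = 4 − 1·(-11) = 15, t = -5 − 1·14 = -19  (check: 303·15 + 239·(-19) = 4)
  q = 3: r = 1, s = -11 − 3·15 = -56, t = 14 − 3·(-19) = 71  (check: 303·(-56) + 239·71 = 1)
The row with r = 1 (the gcd) gives the Bezout coefficients s = -56, t = 71.
Result: 303 · (-56) + 239 · (71) = 1.

gcd(303, 239) = 1; s = -56, t = 71 (check: 303·(-56) + 239·71 = 1).


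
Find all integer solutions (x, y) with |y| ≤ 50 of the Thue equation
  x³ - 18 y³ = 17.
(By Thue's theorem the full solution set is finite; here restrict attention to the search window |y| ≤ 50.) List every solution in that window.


The equation is x³ - 18y³ = 17. For fixed y, x³ = 18·y³ + 17, so a solution requires the RHS to be a perfect cube.
Strategy: iterate y from -50 to 50, compute RHS = 18·y³ + 17, and check whether it is a (positive or negative) perfect cube.
Check small values of y:
  y = 0: RHS = 17 is not a perfect cube.
  y = 1: RHS = 35 is not a perfect cube.
  y = -1: RHS = -1 = (-1)³ ⇒ x = -1 works.
  y = 2: RHS = 161 is not a perfect cube.
  y = -2: RHS = -127 is not a perfect cube.
  y = 3: RHS = 503 is not a perfect cube.
  y = -3: RHS = -469 is not a perfect cube.
Continuing the search up to |y| = 50 finds no further solutions beyond those listed.
Collected solutions: (-1, -1).

Solutions (with |y| ≤ 50): (-1, -1).


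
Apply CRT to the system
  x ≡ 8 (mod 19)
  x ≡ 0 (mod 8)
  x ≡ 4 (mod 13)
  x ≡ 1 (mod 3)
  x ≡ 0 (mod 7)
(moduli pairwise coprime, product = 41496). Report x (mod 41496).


Product of moduli M = 19 · 8 · 13 · 3 · 7 = 41496.
Merge one congruence at a time:
  Start: x ≡ 8 (mod 19).
  Combine with x ≡ 0 (mod 8); new modulus lcm = 152.
    Write x = 8 + 19·t and substitute into x ≡ 0 (mod 8): 19·t ≡ 0 − 8 = -8 (mod 8).
    Reduce coefficients mod 8: 3·t ≡ 0 (mod 8).
    The inverse of 3 mod 8 is 3 (since 3·3 = 9 = 1·8 + 1), so t ≡ 3·0 = 0 ≡ 0 (mod 8).
    Then x = 8 + 19·0 = 8, valid modulo lcm(19, 8) = 152: x ≡ 8 (mod 152).
  Combine with x ≡ 4 (mod 13); new modulus lcm = 1976.
    Write x = 8 + 152·t and substitute into x ≡ 4 (mod 13): 152·t ≡ 4 − 8 = -4 (mod 13).
    Reduce coefficients mod 13: 9·t ≡ 9 (mod 13).
    The inverse of 9 mod 13 is 3 (since 9·3 = 27 = 2·13 + 1), so t ≡ 3·9 = 27 ≡ 1 (mod 13).
    Then x = 8 + 152·1 = 160, valid modulo lcm(152, 13) = 1976: x ≡ 160 (mod 1976).
  Combine with x ≡ 1 (mod 3); new modulus lcm = 5928.
    Write x = 160 + 1976·t and substitute into x ≡ 1 (mod 3): 1976·t ≡ 1 − 160 = -159 (mod 3).
    Reduce coefficients mod 3: 2·t ≡ 0 (mod 3).
    The inverse of 2 mod 3 is 2 (since 2·2 = 4 = 1·3 + 1), so t ≡ 2·0 = 0 ≡ 0 (mod 3).
    Then x = 160 + 1976·0 = 160, valid modulo lcm(1976, 3) = 5928: x ≡ 160 (mod 5928).
  Combine with x ≡ 0 (mod 7); new modulus lcm = 41496.
    Write x = 160 + 5928·t and substitute into x ≡ 0 (mod 7): 5928·t ≡ 0 − 160 = -160 (mod 7).
    Reduce coefficients mod 7: 6·t ≡ 1 (mod 7).
    The inverse of 6 mod 7 is 6 (since 6·6 = 36 = 5·7 + 1), so t ≡ 6·1 = 6 ≡ 6 (mod 7).
    Then x = 160 + 5928·6 = 35728, valid modulo lcm(5928, 7) = 41496: x ≡ 35728 (mod 41496).
Verify against each original: 35728 mod 19 = 8, 35728 mod 8 = 0, 35728 mod 13 = 4, 35728 mod 3 = 1, 35728 mod 7 = 0.

x ≡ 35728 (mod 41496).


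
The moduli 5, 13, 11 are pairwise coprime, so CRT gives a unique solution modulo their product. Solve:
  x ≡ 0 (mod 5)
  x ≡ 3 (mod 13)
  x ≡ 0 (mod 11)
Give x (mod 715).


Moduli 5, 13, 11 are pairwise coprime; by CRT there is a unique solution modulo M = 5 · 13 · 11 = 715.
Solve pairwise, accumulating the modulus:
  Start with x ≡ 0 (mod 5).
  Combine with x ≡ 3 (mod 13): since gcd(5, 13) = 1, we get a unique residue mod 65.
    Write x = 0 + 5·t and substitute into x ≡ 3 (mod 13): 5·t ≡ 3 − 0 = 3 (mod 13).
    The inverse of 5 mod 13 is 8 (since 5·8 = 40 = 3·13 + 1), so t ≡ 8·3 = 24 ≡ 11 (mod 13).
    Then x = 0 + 5·11 = 55, valid modulo lcm(5, 13) = 65: x ≡ 55 (mod 65).
  Combine with x ≡ 0 (mod 11): since gcd(65, 11) = 1, we get a unique residue mod 715.
    Write x = 55 + 65·t and substitute into x ≡ 0 (mod 11): 65·t ≡ 0 − 55 = -55 (mod 11).
    Reduce coefficients mod 11: 10·t ≡ 0 (mod 11).
    The inverse of 10 mod 11 is 10 (since 10·10 = 100 = 9·11 + 1), so t ≡ 10·0 = 0 ≡ 0 (mod 11).
    Then x = 55 + 65·0 = 55, valid modulo lcm(65, 11) = 715: x ≡ 55 (mod 715).
Verify: 55 mod 5 = 0 ✓, 55 mod 13 = 3 ✓, 55 mod 11 = 0 ✓.

x ≡ 55 (mod 715).


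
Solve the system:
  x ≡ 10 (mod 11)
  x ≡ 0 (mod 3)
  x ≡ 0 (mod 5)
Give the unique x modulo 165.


Moduli 11, 3, 5 are pairwise coprime; by CRT there is a unique solution modulo M = 11 · 3 · 5 = 165.
Solve pairwise, accumulating the modulus:
  Start with x ≡ 10 (mod 11).
  Combine with x ≡ 0 (mod 3): since gcd(11, 3) = 1, we get a unique residue mod 33.
    Write x = 10 + 11·t and substitute into x ≡ 0 (mod 3): 11·t ≡ 0 − 10 = -10 (mod 3).
    Reduce coefficients mod 3: 2·t ≡ 2 (mod 3).
    The inverse of 2 mod 3 is 2 (since 2·2 = 4 = 1·3 + 1), so t ≡ 2·2 = 4 ≡ 1 (mod 3).
    Then x = 10 + 11·1 = 21, valid modulo lcm(11, 3) = 33: x ≡ 21 (mod 33).
  Combine with x ≡ 0 (mod 5): since gcd(33, 5) = 1, we get a unique residue mod 165.
    Write x = 21 + 33·t and substitute into x ≡ 0 (mod 5): 33·t ≡ 0 − 21 = -21 (mod 5).
    Reduce coefficients mod 5: 3·t ≡ 4 (mod 5).
    The inverse of 3 mod 5 is 2 (since 3·2 = 6 = 1·5 + 1), so t ≡ 2·4 = 8 ≡ 3 (mod 5).
    Then x = 21 + 33·3 = 120, valid modulo lcm(33, 5) = 165: x ≡ 120 (mod 165).
Verify: 120 mod 11 = 10 ✓, 120 mod 3 = 0 ✓, 120 mod 5 = 0 ✓.

x ≡ 120 (mod 165).


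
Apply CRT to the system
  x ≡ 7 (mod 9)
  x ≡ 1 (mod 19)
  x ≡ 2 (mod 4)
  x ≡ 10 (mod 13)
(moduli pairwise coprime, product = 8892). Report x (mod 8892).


Product of moduli M = 9 · 19 · 4 · 13 = 8892.
Merge one congruence at a time:
  Start: x ≡ 7 (mod 9).
  Combine with x ≡ 1 (mod 19); new modulus lcm = 171.
    Write x = 7 + 9·t and substitute into x ≡ 1 (mod 19): 9·t ≡ 1 − 7 = -6 (mod 19).
    Reduce coefficients mod 19: 9·t ≡ 13 (mod 19).
    The inverse of 9 mod 19 is 17 (since 9·17 = 153 = 8·19 + 1), so t ≡ 17·13 = 221 ≡ 12 (mod 19).
    Then x = 7 + 9·12 = 115, valid modulo lcm(9, 19) = 171: x ≡ 115 (mod 171).
  Combine with x ≡ 2 (mod 4); new modulus lcm = 684.
    Write x = 115 + 171·t and substitute into x ≡ 2 (mod 4): 171·t ≡ 2 − 115 = -113 (mod 4).
    Reduce coefficients mod 4: 3·t ≡ 3 (mod 4).
    The inverse of 3 mod 4 is 3 (since 3·3 = 9 = 2·4 + 1), so t ≡ 3·3 = 9 ≡ 1 (mod 4).
    Then x = 115 + 171·1 = 286, valid modulo lcm(171, 4) = 684: x ≡ 286 (mod 684).
  Combine with x ≡ 10 (mod 13); new modulus lcm = 8892.
    Write x = 286 + 684·t and substitute into x ≡ 10 (mod 13): 684·t ≡ 10 − 286 = -276 (mod 13).
    Reduce coefficients mod 13: 8·t ≡ 10 (mod 13).
    The inverse of 8 mod 13 is 5 (since 8·5 = 40 = 3·13 + 1), so t ≡ 5·10 = 50 ≡ 11 (mod 13).
    Then x = 286 + 684·11 = 7810, valid modulo lcm(684, 13) = 8892: x ≡ 7810 (mod 8892).
Verify against each original: 7810 mod 9 = 7, 7810 mod 19 = 1, 7810 mod 4 = 2, 7810 mod 13 = 10.

x ≡ 7810 (mod 8892).


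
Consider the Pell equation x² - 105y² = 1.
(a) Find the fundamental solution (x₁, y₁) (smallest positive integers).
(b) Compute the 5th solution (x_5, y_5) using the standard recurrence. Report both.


Step 1: Find the fundamental solution (x₁, y₁) of x² - 105y² = 1.
  Expand √105 as a continued fraction. a₀ = ⌊√105⌋ = 10; iterate m_{k+1} = d_k·a_k − m_k, d_{k+1} = (105 − m_{k+1}²)/d_k, a_{k+1} = ⌊(a₀ + m_{k+1})/d_{k+1}⌋ (starting m₀ = 0, d₀ = 1), with convergents p_k = a_k·p_{k-1} + p_{k-2}, q_k = a_k·q_{k-1} + q_{k-2} (p₋₁ = 1, q₋₁ = 0):
  k = 0: a₀ = 10; p₀/q₀ = 10/1; p₀² − 105·q₀² = 100 − 105 = -5.
  k = 1: m = 10, d = 5, a = ⌊(10 + 10)/5⌋ = 4; p/q = (4·10 + 1)/(4·1 + 0) = 41/4; p² − 105·q² = 1681 − 1680 = 1.
  The first convergent with p² − 105·q² = 1 gives the fundamental solution (x₁, y₁) = (41, 4).
Step 2: Apply the recurrence (x_{n+1}, y_{n+1}) = (x₁x_n + 105y₁y_n, x₁y_n + y₁x_n) repeatedly.
  From (x_1, y_1) = (41, 4): x_2 = 41·41 + 105·4·4 = 3361; y_2 = 41·4 + 4·41 = 328.
  From (x_2, y_2) = (3361, 328): x_3 = 41·3361 + 105·4·328 = 275561; y_3 = 41·328 + 4·3361 = 26892.
  From (x_3, y_3) = (275561, 26892): x_4 = 41·275561 + 105·4·26892 = 22592641; y_4 = 41·26892 + 4·275561 = 2204816.
  From (x_4, y_4) = (22592641, 2204816): x_5 = 41·22592641 + 105·4·2204816 = 1852321001; y_5 = 41·2204816 + 4·22592641 = 180768020.
Step 3: Verify x_5² - 105·y_5² = 3431093090745642001 - 3431093090745642000 = 1 (should be 1). ✓

(x_1, y_1) = (41, 4); (x_5, y_5) = (1852321001, 180768020).


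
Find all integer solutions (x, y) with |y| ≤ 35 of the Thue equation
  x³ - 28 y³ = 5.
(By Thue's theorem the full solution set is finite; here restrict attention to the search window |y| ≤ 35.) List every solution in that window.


The equation is x³ - 28y³ = 5. For fixed y, x³ = 28·y³ + 5, so a solution requires the RHS to be a perfect cube.
Strategy: iterate y from -35 to 35, compute RHS = 28·y³ + 5, and check whether it is a (positive or negative) perfect cube.
Check small values of y:
  y = 0: RHS = 5 is not a perfect cube.
  y = 1: RHS = 33 is not a perfect cube.
  y = -1: RHS = -23 is not a perfect cube.
  y = 2: RHS = 229 is not a perfect cube.
  y = -2: RHS = -219 is not a perfect cube.
  y = 3: RHS = 761 is not a perfect cube.
  y = -3: RHS = -751 is not a perfect cube.
Continuing the search up to |y| = 35 finds no solutions either.
No (x, y) in the scanned range satisfies the equation.

No integer solutions with |y| ≤ 35.


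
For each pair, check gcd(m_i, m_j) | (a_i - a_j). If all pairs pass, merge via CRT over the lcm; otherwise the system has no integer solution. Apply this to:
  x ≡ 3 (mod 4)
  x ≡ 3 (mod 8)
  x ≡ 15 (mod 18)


Moduli 4, 8, 18 are not pairwise coprime, so CRT works modulo lcm(m_i) when all pairwise compatibility conditions hold.
Pairwise compatibility: gcd(m_i, m_j) must divide a_i - a_j for every pair.
Merge one congruence at a time:
  Start: x ≡ 3 (mod 4).
  Combine with x ≡ 3 (mod 8): gcd(4, 8) = 4; 3 - 3 = 0, which IS divisible by 4, so compatible.
    Write x = 3 + 4·t and substitute into x ≡ 3 (mod 8): 4·t ≡ 3 − 3 = 0 (mod 8).
    Divide the congruence (and modulus) by g = 4: 1·t ≡ 0 (mod 2).
    So t ≡ 0 (mod 2).
    Then x = 3 + 4·0 = 3, valid modulo lcm(4, 8) = 8: x ≡ 3 (mod 8).
  Combine with x ≡ 15 (mod 18): gcd(8, 18) = 2; 15 - 3 = 12, which IS divisible by 2, so compatible.
    Write x = 3 + 8·t and substitute into x ≡ 15 (mod 18): 8·t ≡ 15 − 3 = 12 (mod 18).
    Divide the congruence (and modulus) by g = 2: 4·t ≡ 6 (mod 9).
    The inverse of 4 mod 9 is 7 (since 4·7 = 28 = 3·9 + 1), so t ≡ 7·6 = 42 ≡ 6 (mod 9).
    Then x = 3 + 8·6 = 51, valid modulo lcm(8, 18) = 72: x ≡ 51 (mod 72).
Verify: 51 mod 4 = 3, 51 mod 8 = 3, 51 mod 18 = 15.

x ≡ 51 (mod 72).


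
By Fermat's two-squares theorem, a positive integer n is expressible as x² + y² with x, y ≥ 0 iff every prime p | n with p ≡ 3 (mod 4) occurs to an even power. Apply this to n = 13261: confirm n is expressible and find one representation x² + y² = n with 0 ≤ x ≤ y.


Step 1: Factor n = 13261 = 89 · 149.
Step 2: Check the mod-4 condition on each prime factor: 89 ≡ 1 (mod 4), exponent 1; 149 ≡ 1 (mod 4), exponent 1.
All primes ≡ 3 (mod 4) appear to even exponent (or don't appear), so by the two-squares theorem n IS expressible as a sum of two squares.
Step 3: Build a representation. Here n = 89 · 149 is a product of primes ≡ 1 (mod 4). Each prime p ≡ 1 (mod 4) is itself a sum of two squares; find a² by testing p − a² for a perfect square:
  89: 89 − 1² = 88, 89 − 2² = 85, 89 − 3² = 80, 89 − 4² = 73, 89 − 5² = 64 = 8² ⇒ 89 = 5² + 8².
  149: 149 − 1² = 148, 149 − 2² = 145, 149 − 3² = 140, 149 − 4² = 133, 149 − 5² = 124, 149 − 6² = 113, 149 − 7² = 100 = 10² ⇒ 149 = 7² + 10².
  Combine using the Brahmagupta–Fibonacci identity (a² + b²)(c² + d²) = (ac − bd)² + (ad + bc)² = (ac + bd)² + (ad − bc)²:
  89 · 149 = 13261: from (5² + 8²)(7² + 10²), take (5·7 − 8·10, 5·10 + 8·7) = (35 − 80, 50 + 56) = (-45, 106); dropping signs (only squares matter) gives (45, 106); check 45² + 106² = 2025 + 11236 = 13261 ✓.
Step 4: Order so x ≤ y and verify: 45² + 106² = 2025 + 11236 = 13261 = n. ✓

n = 13261 = 45² + 106² (one valid representation with x ≤ y).


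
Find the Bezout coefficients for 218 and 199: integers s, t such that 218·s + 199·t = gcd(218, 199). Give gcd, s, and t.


Euclidean algorithm on (218, 199) — divide until remainder is 0:
  218 = 1 · 199 + 19
  199 = 10 · 19 + 9
  19 = 2 · 9 + 1
  9 = 9 · 1 + 0
gcd(218, 199) = 1.
Track Bezout coefficients alongside the remainders: start with r₀ = 218 = a·1 + b·0 (s = 1, t = 0) and r₁ = 199 = a·0 + b·1 (s = 0, t = 1); each new remainder r_{k+1} = r_{k-1} − q_k·r_k inherits s_{k+1} = s_{k-1} − q_k·s_k, t_{k+1} = t_{k-1} − q_k·t_k, so r_k = a·s_k + b·t_k at every step:
  q = 1: r = 19, s = 1 − 1·0 = 1, t = 0 − 1·1 = -1  (check: 218·1 + 199·(-1) = 19)
  q = 10: r = 9, s = 0 − 10·1 = -10, t = 1 − 10·(-1) = 11  (check: 218·(-10) + 199·11 = 9)
  q = 2: r = 1, s = 1 − 2·(-10) = 21, t = -1 − 2·11 = -23  (check: 218·21 + 199·(-23) = 1)
The row with r = 1 (the gcd) gives the Bezout coefficients s = 21, t = -23.
Result: 218 · (21) + 199 · (-23) = 1.

gcd(218, 199) = 1; s = 21, t = -23 (check: 218·21 + 199·(-23) = 1).


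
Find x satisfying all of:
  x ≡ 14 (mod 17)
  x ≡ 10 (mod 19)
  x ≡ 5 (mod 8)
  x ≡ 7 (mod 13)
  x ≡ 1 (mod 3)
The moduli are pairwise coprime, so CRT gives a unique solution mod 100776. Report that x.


Product of moduli M = 17 · 19 · 8 · 13 · 3 = 100776.
Merge one congruence at a time:
  Start: x ≡ 14 (mod 17).
  Combine with x ≡ 10 (mod 19); new modulus lcm = 323.
    Write x = 14 + 17·t and substitute into x ≡ 10 (mod 19): 17·t ≡ 10 − 14 = -4 (mod 19).
    Reduce coefficients mod 19: 17·t ≡ 15 (mod 19).
    The inverse of 17 mod 19 is 9 (since 17·9 = 153 = 8·19 + 1), so t ≡ 9·15 = 135 ≡ 2 (mod 19).
    Then x = 14 + 17·2 = 48, valid modulo lcm(17, 19) = 323: x ≡ 48 (mod 323).
  Combine with x ≡ 5 (mod 8); new modulus lcm = 2584.
    Write x = 48 + 323·t and substitute into x ≡ 5 (mod 8): 323·t ≡ 5 − 48 = -43 (mod 8).
    Reduce coefficients mod 8: 3·t ≡ 5 (mod 8).
    The inverse of 3 mod 8 is 3 (since 3·3 = 9 = 1·8 + 1), so t ≡ 3·5 = 15 ≡ 7 (mod 8).
    Then x = 48 + 323·7 = 2309, valid modulo lcm(323, 8) = 2584: x ≡ 2309 (mod 2584).
  Combine with x ≡ 7 (mod 13); new modulus lcm = 33592.
    Write x = 2309 + 2584·t and substitute into x ≡ 7 (mod 13): 2584·t ≡ 7 − 2309 = -2302 (mod 13).
    Reduce coefficients mod 13: 10·t ≡ 12 (mod 13).
    The inverse of 10 mod 13 is 4 (since 10·4 = 40 = 3·13 + 1), so t ≡ 4·12 = 48 ≡ 9 (mod 13).
    Then x = 2309 + 2584·9 = 25565, valid modulo lcm(2584, 13) = 33592: x ≡ 25565 (mod 33592).
  Combine with x ≡ 1 (mod 3); new modulus lcm = 100776.
    Write x = 25565 + 33592·t and substitute into x ≡ 1 (mod 3): 33592·t ≡ 1 − 25565 = -25564 (mod 3).
    Reduce coefficients mod 3: 1·t ≡ 2 (mod 3).
    So t ≡ 2 (mod 3).
    Then x = 25565 + 33592·2 = 92749, valid modulo lcm(33592, 3) = 100776: x ≡ 92749 (mod 100776).
Verify against each original: 92749 mod 17 = 14, 92749 mod 19 = 10, 92749 mod 8 = 5, 92749 mod 13 = 7, 92749 mod 3 = 1.

x ≡ 92749 (mod 100776).


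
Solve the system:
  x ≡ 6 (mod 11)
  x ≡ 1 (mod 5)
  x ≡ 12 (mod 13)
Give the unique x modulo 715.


Moduli 11, 5, 13 are pairwise coprime; by CRT there is a unique solution modulo M = 11 · 5 · 13 = 715.
Solve pairwise, accumulating the modulus:
  Start with x ≡ 6 (mod 11).
  Combine with x ≡ 1 (mod 5): since gcd(11, 5) = 1, we get a unique residue mod 55.
    Write x = 6 + 11·t and substitute into x ≡ 1 (mod 5): 11·t ≡ 1 − 6 = -5 (mod 5).
    Reduce coefficients mod 5: 1·t ≡ 0 (mod 5).
    So t ≡ 0 (mod 5).
    Then x = 6 + 11·0 = 6, valid modulo lcm(11, 5) = 55: x ≡ 6 (mod 55).
  Combine with x ≡ 12 (mod 13): since gcd(55, 13) = 1, we get a unique residue mod 715.
    Write x = 6 + 55·t and substitute into x ≡ 12 (mod 13): 55·t ≡ 12 − 6 = 6 (mod 13).
    Reduce coefficients mod 13: 3·t ≡ 6 (mod 13).
    The inverse of 3 mod 13 is 9 (since 3·9 = 27 = 2·13 + 1), so t ≡ 9·6 = 54 ≡ 2 (mod 13).
    Then x = 6 + 55·2 = 116, valid modulo lcm(55, 13) = 715: x ≡ 116 (mod 715).
Verify: 116 mod 11 = 6 ✓, 116 mod 5 = 1 ✓, 116 mod 13 = 12 ✓.

x ≡ 116 (mod 715).


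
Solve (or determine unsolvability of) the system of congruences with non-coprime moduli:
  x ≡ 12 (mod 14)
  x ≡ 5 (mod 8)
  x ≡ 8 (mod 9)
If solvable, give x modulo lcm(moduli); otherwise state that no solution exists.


Moduli 14, 8, 9 are not pairwise coprime, so CRT works modulo lcm(m_i) when all pairwise compatibility conditions hold.
Pairwise compatibility: gcd(m_i, m_j) must divide a_i - a_j for every pair.
Merge one congruence at a time:
  Start: x ≡ 12 (mod 14).
  Combine with x ≡ 5 (mod 8): gcd(14, 8) = 2, and 5 - 12 = -7 is NOT divisible by 2.
    ⇒ system is inconsistent (no integer solution).

No solution (the system is inconsistent).


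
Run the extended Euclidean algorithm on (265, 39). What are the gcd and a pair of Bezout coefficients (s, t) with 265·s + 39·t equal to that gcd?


Euclidean algorithm on (265, 39) — divide until remainder is 0:
  265 = 6 · 39 + 31
  39 = 1 · 31 + 8
  31 = 3 · 8 + 7
  8 = 1 · 7 + 1
  7 = 7 · 1 + 0
gcd(265, 39) = 1.
Track Bezout coefficients alongside the remainders: start with r₀ = 265 = a·1 + b·0 (s = 1, t = 0) and r₁ = 39 = a·0 + b·1 (s = 0, t = 1); each new remainder r_{k+1} = r_{k-1} − q_k·r_k inherits s_{k+1} = s_{k-1} − q_k·s_k, t_{k+1} = t_{k-1} − q_k·t_k, so r_k = a·s_k + b·t_k at every step:
  q = 6: r = 31, s = 1 − 6·0 = 1, t = 0 − 6·1 = -6  (check: 265·1 + 39·(-6) = 31)
  q = 1: r = 8, s = 0 − 1·1 = -1, t = 1 − 1·(-6) = 7  (check: 265·(-1) + 39·7 = 8)
  q = 3: r = 7, s = 1 − 3·(-1) = 4, t = -6 − 3·7 = -27  (check: 265·4 + 39·(-27) = 7)
  q = 1: r = 1, s = -1 − 1·4 = -5, t = 7 − 1·(-27) = 34  (check: 265·(-5) + 39·34 = 1)
The row with r = 1 (the gcd) gives the Bezout coefficients s = -5, t = 34.
Result: 265 · (-5) + 39 · (34) = 1.

gcd(265, 39) = 1; s = -5, t = 34 (check: 265·(-5) + 39·34 = 1).


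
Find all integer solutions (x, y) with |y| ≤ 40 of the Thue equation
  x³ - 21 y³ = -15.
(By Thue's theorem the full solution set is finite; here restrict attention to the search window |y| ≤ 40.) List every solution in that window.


The equation is x³ - 21y³ = -15. For fixed y, x³ = 21·y³ − 15, so a solution requires the RHS to be a perfect cube.
Strategy: iterate y from -40 to 40, compute RHS = 21·y³ − 15, and check whether it is a (positive or negative) perfect cube.
Check small values of y:
  y = 0: RHS = -15 is not a perfect cube.
  y = 1: RHS = 6 is not a perfect cube.
  y = -1: RHS = -36 is not a perfect cube.
  y = 2: RHS = 153 is not a perfect cube.
  y = -2: RHS = -183 is not a perfect cube.
  y = 3: RHS = 552 is not a perfect cube.
  y = -3: RHS = -582 is not a perfect cube.
Continuing the search up to |y| = 40 finds no solutions either.
No (x, y) in the scanned range satisfies the equation.

No integer solutions with |y| ≤ 40.


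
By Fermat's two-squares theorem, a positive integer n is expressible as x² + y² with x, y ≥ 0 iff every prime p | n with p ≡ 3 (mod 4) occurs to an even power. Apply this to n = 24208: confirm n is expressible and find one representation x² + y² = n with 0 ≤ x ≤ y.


Step 1: Factor n = 24208 = 2^4 · 17 · 89.
Step 2: Check the mod-4 condition on each prime factor: 2 = 2 (special); 17 ≡ 1 (mod 4), exponent 1; 89 ≡ 1 (mod 4), exponent 1.
All primes ≡ 3 (mod 4) appear to even exponent (or don't appear), so by the two-squares theorem n IS expressible as a sum of two squares.
Step 3: Build a representation. Group n = k² · m with k = 4 and m = 17 · 89 = 1513 (a product of primes ≡ 1 (mod 4)); a representation of m scales to one of n via (k·x)² + (k·y)² = k²(x² + y²). Each prime p ≡ 1 (mod 4) is itself a sum of two squares; find a² by testing p − a² for a perfect square:
  17: 17 − 1² = 16 = 4² ⇒ 17 = 1² + 4².
  89: 89 − 1² = 88, 89 − 2² = 85, 89 − 3² = 80, 89 − 4² = 73, 89 − 5² = 64 = 8² ⇒ 89 = 5² + 8².
  Combine using the Brahmagupta–Fibonacci identity (a² + b²)(c² + d²) = (ac − bd)² + (ad + bc)² = (ac + bd)² + (ad − bc)²:
  17 · 89 = 1513: from (1² + 4²)(5² + 8²), take (1·5 − 4·8, 1·8 + 4·5) = (5 − 32, 8 + 20) = (-27, 28); dropping signs (only squares matter) gives (27, 28); check 27² + 28² = 729 + 784 = 1513 ✓.
  Scale by k = 4: (4·27, 4·28) = (108, 112).
Step 4: Order so x ≤ y and verify: 108² + 112² = 11664 + 12544 = 24208 = n. ✓

n = 24208 = 108² + 112² (one valid representation with x ≤ y).


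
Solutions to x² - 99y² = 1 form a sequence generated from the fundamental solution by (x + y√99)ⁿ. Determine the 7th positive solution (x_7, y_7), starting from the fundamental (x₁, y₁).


Step 1: Find the fundamental solution (x₁, y₁) of x² - 99y² = 1.
  Expand √99 as a continued fraction. a₀ = ⌊√99⌋ = 9; iterate m_{k+1} = d_k·a_k − m_k, d_{k+1} = (99 − m_{k+1}²)/d_k, a_{k+1} = ⌊(a₀ + m_{k+1})/d_{k+1}⌋ (starting m₀ = 0, d₀ = 1), with convergents p_k = a_k·p_{k-1} + p_{k-2}, q_k = a_k·q_{k-1} + q_{k-2} (p₋₁ = 1, q₋₁ = 0):
  k = 0: a₀ = 9; p₀/q₀ = 9/1; p₀² − 99·q₀² = 81 − 99 = -18.
  k = 1: m = 9, d = 18, a = ⌊(9 + 9)/18⌋ = 1; p/q = (1·9 + 1)/(1·1 + 0) = 10/1; p² − 99·q² = 100 − 99 = 1.
  The first convergent with p² − 99·q² = 1 gives the fundamental solution (x₁, y₁) = (10, 1).
Step 2: Apply the recurrence (x_{n+1}, y_{n+1}) = (x₁x_n + 99y₁y_n, x₁y_n + y₁x_n) repeatedly.
  From (x_1, y_1) = (10, 1): x_2 = 10·10 + 99·1·1 = 199; y_2 = 10·1 + 1·10 = 20.
  From (x_2, y_2) = (199, 20): x_3 = 10·199 + 99·1·20 = 3970; y_3 = 10·20 + 1·199 = 399.
  From (x_3, y_3) = (3970, 399): x_4 = 10·3970 + 99·1·399 = 79201; y_4 = 10·399 + 1·3970 = 7960.
  From (x_4, y_4) = (79201, 7960): x_5 = 10·79201 + 99·1·7960 = 1580050; y_5 = 10·7960 + 1·79201 = 158801.
  From (x_5, y_5) = (1580050, 158801): x_6 = 10·1580050 + 99·1·158801 = 31521799; y_6 = 10·158801 + 1·1580050 = 3168060.
  From (x_6, y_6) = (31521799, 3168060): x_7 = 10·31521799 + 99·1·3168060 = 628855930; y_7 = 10·3168060 + 1·31521799 = 63202399.
Step 3: Verify x_7² - 99·y_7² = 395459780696164900 - 395459780696164899 = 1 (should be 1). ✓

(x_1, y_1) = (10, 1); (x_7, y_7) = (628855930, 63202399).


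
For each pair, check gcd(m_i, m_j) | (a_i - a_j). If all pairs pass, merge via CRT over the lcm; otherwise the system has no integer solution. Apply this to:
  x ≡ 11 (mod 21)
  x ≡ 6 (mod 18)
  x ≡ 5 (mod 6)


Moduli 21, 18, 6 are not pairwise coprime, so CRT works modulo lcm(m_i) when all pairwise compatibility conditions hold.
Pairwise compatibility: gcd(m_i, m_j) must divide a_i - a_j for every pair.
Merge one congruence at a time:
  Start: x ≡ 11 (mod 21).
  Combine with x ≡ 6 (mod 18): gcd(21, 18) = 3, and 6 - 11 = -5 is NOT divisible by 3.
    ⇒ system is inconsistent (no integer solution).

No solution (the system is inconsistent).


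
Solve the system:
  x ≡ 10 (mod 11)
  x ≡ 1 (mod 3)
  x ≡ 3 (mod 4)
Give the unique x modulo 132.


Moduli 11, 3, 4 are pairwise coprime; by CRT there is a unique solution modulo M = 11 · 3 · 4 = 132.
Solve pairwise, accumulating the modulus:
  Start with x ≡ 10 (mod 11).
  Combine with x ≡ 1 (mod 3): since gcd(11, 3) = 1, we get a unique residue mod 33.
    Write x = 10 + 11·t and substitute into x ≡ 1 (mod 3): 11·t ≡ 1 − 10 = -9 (mod 3).
    Reduce coefficients mod 3: 2·t ≡ 0 (mod 3).
    The inverse of 2 mod 3 is 2 (since 2·2 = 4 = 1·3 + 1), so t ≡ 2·0 = 0 ≡ 0 (mod 3).
    Then x = 10 + 11·0 = 10, valid modulo lcm(11, 3) = 33: x ≡ 10 (mod 33).
  Combine with x ≡ 3 (mod 4): since gcd(33, 4) = 1, we get a unique residue mod 132.
    Write x = 10 + 33·t and substitute into x ≡ 3 (mod 4): 33·t ≡ 3 − 10 = -7 (mod 4).
    Reduce coefficients mod 4: 1·t ≡ 1 (mod 4).
    So t ≡ 1 (mod 4).
    Then x = 10 + 33·1 = 43, valid modulo lcm(33, 4) = 132: x ≡ 43 (mod 132).
Verify: 43 mod 11 = 10 ✓, 43 mod 3 = 1 ✓, 43 mod 4 = 3 ✓.

x ≡ 43 (mod 132).


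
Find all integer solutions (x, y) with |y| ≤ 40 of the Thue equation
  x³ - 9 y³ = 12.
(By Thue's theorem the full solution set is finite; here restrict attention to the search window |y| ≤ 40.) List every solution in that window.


The equation is x³ - 9y³ = 12. For fixed y, x³ = 9·y³ + 12, so a solution requires the RHS to be a perfect cube.
Strategy: iterate y from -40 to 40, compute RHS = 9·y³ + 12, and check whether it is a (positive or negative) perfect cube.
Check small values of y:
  y = 0: RHS = 12 is not a perfect cube.
  y = 1: RHS = 21 is not a perfect cube.
  y = -1: RHS = 3 is not a perfect cube.
  y = 2: RHS = 84 is not a perfect cube.
  y = -2: RHS = -60 is not a perfect cube.
  y = 3: RHS = 255 is not a perfect cube.
  y = -3: RHS = -231 is not a perfect cube.
Continuing the search up to |y| = 40 finds no solutions either.
No (x, y) in the scanned range satisfies the equation.

No integer solutions with |y| ≤ 40.


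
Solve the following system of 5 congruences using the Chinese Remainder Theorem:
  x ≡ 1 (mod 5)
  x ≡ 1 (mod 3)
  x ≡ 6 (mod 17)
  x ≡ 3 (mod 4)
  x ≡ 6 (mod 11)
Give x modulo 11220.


Product of moduli M = 5 · 3 · 17 · 4 · 11 = 11220.
Merge one congruence at a time:
  Start: x ≡ 1 (mod 5).
  Combine with x ≡ 1 (mod 3); new modulus lcm = 15.
    Write x = 1 + 5·t and substitute into x ≡ 1 (mod 3): 5·t ≡ 1 − 1 = 0 (mod 3).
    Reduce coefficients mod 3: 2·t ≡ 0 (mod 3).
    The inverse of 2 mod 3 is 2 (since 2·2 = 4 = 1·3 + 1), so t ≡ 2·0 = 0 ≡ 0 (mod 3).
    Then x = 1 + 5·0 = 1, valid modulo lcm(5, 3) = 15: x ≡ 1 (mod 15).
  Combine with x ≡ 6 (mod 17); new modulus lcm = 255.
    Write x = 1 + 15·t and substitute into x ≡ 6 (mod 17): 15·t ≡ 6 − 1 = 5 (mod 17).
    The inverse of 15 mod 17 is 8 (since 15·8 = 120 = 7·17 + 1), so t ≡ 8·5 = 40 ≡ 6 (mod 17).
    Then x = 1 + 15·6 = 91, valid modulo lcm(15, 17) = 255: x ≡ 91 (mod 255).
  Combine with x ≡ 3 (mod 4); new modulus lcm = 1020.
    Write x = 91 + 255·t and substitute into x ≡ 3 (mod 4): 255·t ≡ 3 − 91 = -88 (mod 4).
    Reduce coefficients mod 4: 3·t ≡ 0 (mod 4).
    The inverse of 3 mod 4 is 3 (since 3·3 = 9 = 2·4 + 1), so t ≡ 3·0 = 0 ≡ 0 (mod 4).
    Then x = 91 + 255·0 = 91, valid modulo lcm(255, 4) = 1020: x ≡ 91 (mod 1020).
  Combine with x ≡ 6 (mod 11); new modulus lcm = 11220.
    Write x = 91 + 1020·t and substitute into x ≡ 6 (mod 11): 1020·t ≡ 6 − 91 = -85 (mod 11).
    Reduce coefficients mod 11: 8·t ≡ 3 (mod 11).
    The inverse of 8 mod 11 is 7 (since 8·7 = 56 = 5·11 + 1), so t ≡ 7·3 = 21 ≡ 10 (mod 11).
    Then x = 91 + 1020·10 = 10291, valid modulo lcm(1020, 11) = 11220: x ≡ 10291 (mod 11220).
Verify against each original: 10291 mod 5 = 1, 10291 mod 3 = 1, 10291 mod 17 = 6, 10291 mod 4 = 3, 10291 mod 11 = 6.

x ≡ 10291 (mod 11220).


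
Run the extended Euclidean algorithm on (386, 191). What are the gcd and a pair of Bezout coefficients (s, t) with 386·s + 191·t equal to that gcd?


Euclidean algorithm on (386, 191) — divide until remainder is 0:
  386 = 2 · 191 + 4
  191 = 47 · 4 + 3
  4 = 1 · 3 + 1
  3 = 3 · 1 + 0
gcd(386, 191) = 1.
Track Bezout coefficients alongside the remainders: start with r₀ = 386 = a·1 + b·0 (s = 1, t = 0) and r₁ = 191 = a·0 + b·1 (s = 0, t = 1); each new remainder r_{k+1} = r_{k-1} − q_k·r_k inherits s_{k+1} = s_{k-1} − q_k·s_k, t_{k+1} = t_{k-1} − q_k·t_k, so r_k = a·s_k + b·t_k at every step:
  q = 2: r = 4, s = 1 − 2·0 = 1, t = 0 − 2·1 = -2  (check: 386·1 + 191·(-2) = 4)
  q = 47: r = 3, s = 0 − 47·1 = -47, t = 1 − 47·(-2) = 95  (check: 386·(-47) + 191·95 = 3)
  q = 1: r = 1, s = 1 − 1·(-47) = 48, t = -2 − 1·95 = -97  (check: 386·48 + 191·(-97) = 1)
The row with r = 1 (the gcd) gives the Bezout coefficients s = 48, t = -97.
Result: 386 · (48) + 191 · (-97) = 1.

gcd(386, 191) = 1; s = 48, t = -97 (check: 386·48 + 191·(-97) = 1).


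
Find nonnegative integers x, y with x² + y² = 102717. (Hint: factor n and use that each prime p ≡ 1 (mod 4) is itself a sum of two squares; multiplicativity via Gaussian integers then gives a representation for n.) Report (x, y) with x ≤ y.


Step 1: Factor n = 102717 = 3^2 · 101 · 113.
Step 2: Check the mod-4 condition on each prime factor: 3 ≡ 3 (mod 4), exponent 2 (must be even); 101 ≡ 1 (mod 4), exponent 1; 113 ≡ 1 (mod 4), exponent 1.
All primes ≡ 3 (mod 4) appear to even exponent (or don't appear), so by the two-squares theorem n IS expressible as a sum of two squares.
Step 3: Build a representation. Group n = k² · m with k = 3 and m = 101 · 113 = 11413 (a product of primes ≡ 1 (mod 4)); a representation of m scales to one of n via (k·x)² + (k·y)² = k²(x² + y²). Each prime p ≡ 1 (mod 4) is itself a sum of two squares; find a² by testing p − a² for a perfect square:
  101: 101 − 1² = 100 = 10² ⇒ 101 = 1² + 10².
  113: 113 − 1² = 112, 113 − 2² = 109, 113 − 3² = 104, 113 − 4² = 97, 113 − 5² = 88, 113 − 6² = 77, 113 − 7² = 64 = 8² ⇒ 113 = 7² + 8².
  Combine using the Brahmagupta–Fibonacci identity (a² + b²)(c² + d²) = (ac − bd)² + (ad + bc)² = (ac + bd)² + (ad − bc)²:
  101 · 113 = 11413: from (1² + 10²)(7² + 8²), take (1·7 − 10·8, 1·8 + 10·7) = (7 − 80, 8 + 70) = (-73, 78); dropping signs (only squares matter) gives (73, 78); check 73² + 78² = 5329 + 6084 = 11413 ✓.
  Scale by k = 3: (3·73, 3·78) = (219, 234).
Step 4: Order so x ≤ y and verify: 219² + 234² = 47961 + 54756 = 102717 = n. ✓

n = 102717 = 219² + 234² (one valid representation with x ≤ y).


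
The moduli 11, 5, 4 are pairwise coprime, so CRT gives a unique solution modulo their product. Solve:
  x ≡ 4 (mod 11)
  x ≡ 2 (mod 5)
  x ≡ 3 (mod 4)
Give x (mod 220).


Moduli 11, 5, 4 are pairwise coprime; by CRT there is a unique solution modulo M = 11 · 5 · 4 = 220.
Solve pairwise, accumulating the modulus:
  Start with x ≡ 4 (mod 11).
  Combine with x ≡ 2 (mod 5): since gcd(11, 5) = 1, we get a unique residue mod 55.
    Write x = 4 + 11·t and substitute into x ≡ 2 (mod 5): 11·t ≡ 2 − 4 = -2 (mod 5).
    Reduce coefficients mod 5: 1·t ≡ 3 (mod 5).
    So t ≡ 3 (mod 5).
    Then x = 4 + 11·3 = 37, valid modulo lcm(11, 5) = 55: x ≡ 37 (mod 55).
  Combine with x ≡ 3 (mod 4): since gcd(55, 4) = 1, we get a unique residue mod 220.
    Write x = 37 + 55·t and substitute into x ≡ 3 (mod 4): 55·t ≡ 3 − 37 = -34 (mod 4).
    Reduce coefficients mod 4: 3·t ≡ 2 (mod 4).
    The inverse of 3 mod 4 is 3 (since 3·3 = 9 = 2·4 + 1), so t ≡ 3·2 = 6 ≡ 2 (mod 4).
    Then x = 37 + 55·2 = 147, valid modulo lcm(55, 4) = 220: x ≡ 147 (mod 220).
Verify: 147 mod 11 = 4 ✓, 147 mod 5 = 2 ✓, 147 mod 4 = 3 ✓.

x ≡ 147 (mod 220).


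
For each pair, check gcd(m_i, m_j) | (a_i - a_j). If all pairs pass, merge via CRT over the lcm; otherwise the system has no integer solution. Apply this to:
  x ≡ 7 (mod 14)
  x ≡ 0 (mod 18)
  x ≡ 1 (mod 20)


Moduli 14, 18, 20 are not pairwise coprime, so CRT works modulo lcm(m_i) when all pairwise compatibility conditions hold.
Pairwise compatibility: gcd(m_i, m_j) must divide a_i - a_j for every pair.
Merge one congruence at a time:
  Start: x ≡ 7 (mod 14).
  Combine with x ≡ 0 (mod 18): gcd(14, 18) = 2, and 0 - 7 = -7 is NOT divisible by 2.
    ⇒ system is inconsistent (no integer solution).

No solution (the system is inconsistent).


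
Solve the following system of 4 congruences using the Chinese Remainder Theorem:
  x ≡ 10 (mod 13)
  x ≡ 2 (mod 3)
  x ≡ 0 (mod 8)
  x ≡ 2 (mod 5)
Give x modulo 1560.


Product of moduli M = 13 · 3 · 8 · 5 = 1560.
Merge one congruence at a time:
  Start: x ≡ 10 (mod 13).
  Combine with x ≡ 2 (mod 3); new modulus lcm = 39.
    Write x = 10 + 13·t and substitute into x ≡ 2 (mod 3): 13·t ≡ 2 − 10 = -8 (mod 3).
    Reduce coefficients mod 3: 1·t ≡ 1 (mod 3).
    So t ≡ 1 (mod 3).
    Then x = 10 + 13·1 = 23, valid modulo lcm(13, 3) = 39: x ≡ 23 (mod 39).
  Combine with x ≡ 0 (mod 8); new modulus lcm = 312.
    Write x = 23 + 39·t and substitute into x ≡ 0 (mod 8): 39·t ≡ 0 − 23 = -23 (mod 8).
    Reduce coefficients mod 8: 7·t ≡ 1 (mod 8).
    The inverse of 7 mod 8 is 7 (since 7·7 = 49 = 6·8 + 1), so t ≡ 7·1 = 7 ≡ 7 (mod 8).
    Then x = 23 + 39·7 = 296, valid modulo lcm(39, 8) = 312: x ≡ 296 (mod 312).
  Combine with x ≡ 2 (mod 5); new modulus lcm = 1560.
    Write x = 296 + 312·t and substitute into x ≡ 2 (mod 5): 312·t ≡ 2 − 296 = -294 (mod 5).
    Reduce coefficients mod 5: 2·t ≡ 1 (mod 5).
    The inverse of 2 mod 5 is 3 (since 2·3 = 6 = 1·5 + 1), so t ≡ 3·1 = 3 ≡ 3 (mod 5).
    Then x = 296 + 312·3 = 1232, valid modulo lcm(312, 5) = 1560: x ≡ 1232 (mod 1560).
Verify against each original: 1232 mod 13 = 10, 1232 mod 3 = 2, 1232 mod 8 = 0, 1232 mod 5 = 2.

x ≡ 1232 (mod 1560).


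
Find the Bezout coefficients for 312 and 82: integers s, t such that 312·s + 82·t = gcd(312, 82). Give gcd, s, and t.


Euclidean algorithm on (312, 82) — divide until remainder is 0:
  312 = 3 · 82 + 66
  82 = 1 · 66 + 16
  66 = 4 · 16 + 2
  16 = 8 · 2 + 0
gcd(312, 82) = 2.
Track Bezout coefficients alongside the remainders: start with r₀ = 312 = a·1 + b·0 (s = 1, t = 0) and r₁ = 82 = a·0 + b·1 (s = 0, t = 1); each new remainder r_{k+1} = r_{k-1} − q_k·r_k inherits s_{k+1} = s_{k-1} − q_k·s_k, t_{k+1} = t_{k-1} − q_k·t_k, so r_k = a·s_k + b·t_k at every step:
  q = 3: r = 66, s = 1 − 3·0 = 1, t = 0 − 3·1 = -3  (check: 312·1 + 82·(-3) = 66)
  q = 1: r = 16, s = 0 − 1·1 = -1, t = 1 − 1·(-3) = 4  (check: 312·(-1) + 82·4 = 16)
  q = 4: r = 2, s = 1 − 4·(-1) = 5, t = -3 − 4·4 = -19  (check: 312·5 + 82·(-19) = 2)
The row with r = 2 (the gcd) gives the Bezout coefficients s = 5, t = -19.
Result: 312 · (5) + 82 · (-19) = 2.

gcd(312, 82) = 2; s = 5, t = -19 (check: 312·5 + 82·(-19) = 2).


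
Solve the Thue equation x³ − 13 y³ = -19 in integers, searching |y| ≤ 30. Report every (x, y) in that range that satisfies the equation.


The equation is x³ - 13y³ = -19. For fixed y, x³ = 13·y³ − 19, so a solution requires the RHS to be a perfect cube.
Strategy: iterate y from -30 to 30, compute RHS = 13·y³ − 19, and check whether it is a (positive or negative) perfect cube.
Check small values of y:
  y = 0: RHS = -19 is not a perfect cube.
  y = 1: RHS = -6 is not a perfect cube.
  y = -1: RHS = -32 is not a perfect cube.
  y = 2: RHS = 85 is not a perfect cube.
  y = -2: RHS = -123 is not a perfect cube.
  y = 3: RHS = 332 is not a perfect cube.
  y = -3: RHS = -370 is not a perfect cube.
Continuing the search up to |y| = 30 finds no solutions either.
No (x, y) in the scanned range satisfies the equation.

No integer solutions with |y| ≤ 30.


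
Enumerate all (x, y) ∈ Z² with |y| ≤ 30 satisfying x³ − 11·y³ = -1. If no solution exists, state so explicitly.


The equation is x³ - 11y³ = -1. For fixed y, x³ = 11·y³ − 1, so a solution requires the RHS to be a perfect cube.
Strategy: iterate y from -30 to 30, compute RHS = 11·y³ − 1, and check whether it is a (positive or negative) perfect cube.
Check small values of y:
  y = 0: RHS = -1 = (-1)³ ⇒ x = -1 works.
  y = 1: RHS = 10 is not a perfect cube.
  y = -1: RHS = -12 is not a perfect cube.
  y = 2: RHS = 87 is not a perfect cube.
  y = -2: RHS = -89 is not a perfect cube.
  y = 3: RHS = 296 is not a perfect cube.
  y = -3: RHS = -298 is not a perfect cube.
Continuing the search up to |y| = 30 finds no further solutions beyond those listed.
Collected solutions: (-1, 0).

Solutions (with |y| ≤ 30): (-1, 0).


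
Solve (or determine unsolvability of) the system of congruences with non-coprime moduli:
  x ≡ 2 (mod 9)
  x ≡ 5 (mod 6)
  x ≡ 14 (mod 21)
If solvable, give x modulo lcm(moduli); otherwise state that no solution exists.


Moduli 9, 6, 21 are not pairwise coprime, so CRT works modulo lcm(m_i) when all pairwise compatibility conditions hold.
Pairwise compatibility: gcd(m_i, m_j) must divide a_i - a_j for every pair.
Merge one congruence at a time:
  Start: x ≡ 2 (mod 9).
  Combine with x ≡ 5 (mod 6): gcd(9, 6) = 3; 5 - 2 = 3, which IS divisible by 3, so compatible.
    Write x = 2 + 9·t and substitute into x ≡ 5 (mod 6): 9·t ≡ 5 − 2 = 3 (mod 6).
    Divide the congruence (and modulus) by g = 3: 3·t ≡ 1 (mod 2).
    Reduce coefficients mod 2: 1·t ≡ 1 (mod 2).
    So t ≡ 1 (mod 2).
    Then x = 2 + 9·1 = 11, valid modulo lcm(9, 6) = 18: x ≡ 11 (mod 18).
  Combine with x ≡ 14 (mod 21): gcd(18, 21) = 3; 14 - 11 = 3, which IS divisible by 3, so compatible.
    Write x = 11 + 18·t and substitute into x ≡ 14 (mod 21): 18·t ≡ 14 − 11 = 3 (mod 21).
    Divide the congruence (and modulus) by g = 3: 6·t ≡ 1 (mod 7).
    The inverse of 6 mod 7 is 6 (since 6·6 = 36 = 5·7 + 1), so t ≡ 6·1 = 6 ≡ 6 (mod 7).
    Then x = 11 + 18·6 = 119, valid modulo lcm(18, 21) = 126: x ≡ 119 (mod 126).
Verify: 119 mod 9 = 2, 119 mod 6 = 5, 119 mod 21 = 14.

x ≡ 119 (mod 126).


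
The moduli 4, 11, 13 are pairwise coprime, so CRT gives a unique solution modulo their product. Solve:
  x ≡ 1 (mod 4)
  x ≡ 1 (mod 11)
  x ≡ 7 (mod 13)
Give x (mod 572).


Moduli 4, 11, 13 are pairwise coprime; by CRT there is a unique solution modulo M = 4 · 11 · 13 = 572.
Solve pairwise, accumulating the modulus:
  Start with x ≡ 1 (mod 4).
  Combine with x ≡ 1 (mod 11): since gcd(4, 11) = 1, we get a unique residue mod 44.
    Write x = 1 + 4·t and substitute into x ≡ 1 (mod 11): 4·t ≡ 1 − 1 = 0 (mod 11).
    The inverse of 4 mod 11 is 3 (since 4·3 = 12 = 1·11 + 1), so t ≡ 3·0 = 0 ≡ 0 (mod 11).
    Then x = 1 + 4·0 = 1, valid modulo lcm(4, 11) = 44: x ≡ 1 (mod 44).
  Combine with x ≡ 7 (mod 13): since gcd(44, 13) = 1, we get a unique residue mod 572.
    Write x = 1 + 44·t and substitute into x ≡ 7 (mod 13): 44·t ≡ 7 − 1 = 6 (mod 13).
    Reduce coefficients mod 13: 5·t ≡ 6 (mod 13).
    The inverse of 5 mod 13 is 8 (since 5·8 = 40 = 3·13 + 1), so t ≡ 8·6 = 48 ≡ 9 (mod 13).
    Then x = 1 + 44·9 = 397, valid modulo lcm(44, 13) = 572: x ≡ 397 (mod 572).
Verify: 397 mod 4 = 1 ✓, 397 mod 11 = 1 ✓, 397 mod 13 = 7 ✓.

x ≡ 397 (mod 572).
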